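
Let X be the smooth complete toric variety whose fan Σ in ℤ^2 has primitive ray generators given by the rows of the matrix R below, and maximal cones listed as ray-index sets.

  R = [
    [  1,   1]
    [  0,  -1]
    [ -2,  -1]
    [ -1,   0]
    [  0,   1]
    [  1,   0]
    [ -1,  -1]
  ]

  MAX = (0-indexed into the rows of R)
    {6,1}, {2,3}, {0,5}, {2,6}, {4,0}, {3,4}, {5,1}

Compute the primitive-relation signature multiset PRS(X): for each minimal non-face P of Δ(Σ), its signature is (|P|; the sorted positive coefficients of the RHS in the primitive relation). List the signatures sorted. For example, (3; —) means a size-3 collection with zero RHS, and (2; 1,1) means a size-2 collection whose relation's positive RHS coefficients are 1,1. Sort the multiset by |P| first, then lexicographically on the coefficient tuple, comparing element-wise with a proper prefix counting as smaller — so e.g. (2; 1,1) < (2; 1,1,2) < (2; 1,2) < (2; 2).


14 minimal non-faces of Δ(Σ) (on 7 rays):

  P={0,6}:  v_{0} + v_{6} = 0  so sig = (2; —)
  P={1,4}:  v_{1} + v_{4} = 0  so sig = (2; —)
  P={3,5}:  v_{3} + v_{5} = 0  so sig = (2; —)
  P={0,1}:  v_{0} + v_{1} = v_{5}  so sig = (2; 1)
  P={0,2}:  v_{0} + v_{2} = v_{3}  so sig = (2; 1)
  P={0,3}:  v_{0} + v_{3} = v_{4}  so sig = (2; 1)
  P={1,3}:  v_{1} + v_{3} = v_{6}  so sig = (2; 1)
  P={2,5}:  v_{2} + v_{5} = v_{6}  so sig = (2; 1)
  P={3,6}:  v_{3} + v_{6} = v_{2}  so sig = (2; 1)
  P={4,5}:  v_{4} + v_{5} = v_{0}  so sig = (2; 1)
  P={4,6}:  v_{4} + v_{6} = v_{3}  so sig = (2; 1)
  P={5,6}:  v_{5} + v_{6} = v_{1}  so sig = (2; 1)
  P={1,2}:  v_{1} + v_{2} = 2·v_{6}  so sig = (2; 2)
  P={2,4}:  v_{2} + v_{4} = 2·v_{3}  so sig = (2; 2)

Hence PRS(X_Σ) =
    (2; —)
    (2; —)
    (2; —)
    (2; 1)
    (2; 1)
    (2; 1)
    (2; 1)
    (2; 1)
    (2; 1)
    (2; 1)
    (2; 1)
    (2; 1)
    (2; 2)
    (2; 2)


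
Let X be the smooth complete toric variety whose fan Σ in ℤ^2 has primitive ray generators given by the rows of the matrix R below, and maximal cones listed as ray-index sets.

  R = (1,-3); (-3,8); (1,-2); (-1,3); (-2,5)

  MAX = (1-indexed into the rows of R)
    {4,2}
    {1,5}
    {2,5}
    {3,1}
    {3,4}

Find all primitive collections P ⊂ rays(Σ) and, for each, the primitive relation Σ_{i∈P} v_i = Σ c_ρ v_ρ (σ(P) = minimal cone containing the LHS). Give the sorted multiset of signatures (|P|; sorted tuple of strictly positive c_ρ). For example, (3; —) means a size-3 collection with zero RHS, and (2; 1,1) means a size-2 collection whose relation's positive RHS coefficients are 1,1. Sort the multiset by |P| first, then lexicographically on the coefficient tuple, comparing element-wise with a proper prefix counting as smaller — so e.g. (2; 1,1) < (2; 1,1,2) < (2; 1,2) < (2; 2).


Minimal non-faces — 5 found among 5 rays, 5 max cones:

  • {1,4}:  v_{1} + v_{4} = 0  ⟹  sig = (2; —)
  • {1,2}:  v_{1} + v_{2} = v_{5}  ⟹  sig = (2; 1)
  • {3,5}:  v_{3} + v_{5} = v_{4}  ⟹  sig = (2; 1)
  • {4,5}:  v_{4} + v_{5} = v_{2}  ⟹  sig = (2; 1)
  • {2,3}:  v_{2} + v_{3} = 2·v_{4}  ⟹  sig = (2; 2)

Hence PRS(X_Σ) =
{ (2; —),  (2; 1) ×3,  (2; 2) }


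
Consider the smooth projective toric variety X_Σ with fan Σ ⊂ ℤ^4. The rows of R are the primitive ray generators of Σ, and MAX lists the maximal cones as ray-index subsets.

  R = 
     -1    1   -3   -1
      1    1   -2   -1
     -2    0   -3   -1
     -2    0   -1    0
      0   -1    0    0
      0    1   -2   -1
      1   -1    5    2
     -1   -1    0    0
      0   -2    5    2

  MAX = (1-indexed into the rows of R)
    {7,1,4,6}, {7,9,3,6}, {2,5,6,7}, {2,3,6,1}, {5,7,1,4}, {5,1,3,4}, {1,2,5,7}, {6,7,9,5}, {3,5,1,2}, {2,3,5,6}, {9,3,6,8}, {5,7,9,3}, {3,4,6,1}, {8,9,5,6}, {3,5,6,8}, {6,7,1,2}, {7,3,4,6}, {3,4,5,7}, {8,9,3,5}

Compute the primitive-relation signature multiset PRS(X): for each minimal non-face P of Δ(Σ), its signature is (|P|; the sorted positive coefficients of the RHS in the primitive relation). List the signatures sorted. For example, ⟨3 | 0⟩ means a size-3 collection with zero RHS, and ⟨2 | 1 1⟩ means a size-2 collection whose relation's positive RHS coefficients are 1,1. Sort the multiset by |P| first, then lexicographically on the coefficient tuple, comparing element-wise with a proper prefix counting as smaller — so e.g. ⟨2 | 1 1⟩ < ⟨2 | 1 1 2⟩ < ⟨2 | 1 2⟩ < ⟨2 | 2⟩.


14 minimal non-faces of Δ(Σ) (on 9 rays):

  P={1,8}:  v_{1} + v_{8} = v_{3} — sig = ⟨2 | 1⟩
  P={2,4}:  v_{2} + v_{4} = v_{1} — sig = ⟨2 | 1⟩
  P={7,8}:  v_{7} + v_{8} = v_{9} — sig = ⟨2 | 1⟩
  P={1,9}:  v_{1} + v_{9} = v_{3} + v_{7} — sig = ⟨2 | 1 1⟩
  P={2,8}:  v_{2} + v_{8} = v_{5} + v_{6} — sig = ⟨2 | 1 1⟩
  P={2,9}:  v_{2} + v_{9} = v_{5} + v_{6} + v_{7} — sig = ⟨2 | 1 1 1⟩
  P={4,8}:  v_{4} + v_{8} = 2·v_{3} + v_{7} — sig = ⟨2 | 1 2⟩
  P={4,9}:  v_{4} + v_{9} = 2·v_{3} + 2·v_{7} — sig = ⟨2 | 2 2⟩
  P={2,3,7}:  v_{2} + v_{3} + v_{7} = 0 — sig = ⟨3 | 0⟩
  P={1,3,7}:  v_{1} + v_{3} + v_{7} = v_{4} — sig = ⟨3 | 1⟩
  P={4,5,6}:  v_{4} + v_{5} + v_{6} = v_{3} — sig = ⟨3 | 1⟩
  P={1,5,6}:  v_{1} + v_{5} + v_{6} = v_{2} + v_{3} — sig = ⟨3 | 1 1⟩
  P={3,5,6,7}:  v_{3} + v_{5} + v_{6} + v_{7} = v_{8} — sig = ⟨4 | 1⟩
  P={3,5,6,9}:  v_{3} + v_{5} + v_{6} + v_{9} = 2·v_{8} — sig = ⟨4 | 2⟩

Signatures (|P|; sorted positive RHS coefficients), sorted:
    ⟨2 | 1⟩
    ⟨2 | 1⟩
    ⟨2 | 1⟩
    ⟨2 | 1 1⟩
    ⟨2 | 1 1⟩
    ⟨2 | 1 1 1⟩
    ⟨2 | 1 2⟩
    ⟨2 | 2 2⟩
    ⟨3 | 0⟩
    ⟨3 | 1⟩
    ⟨3 | 1⟩
    ⟨3 | 1 1⟩
    ⟨4 | 1⟩
    ⟨4 | 2⟩


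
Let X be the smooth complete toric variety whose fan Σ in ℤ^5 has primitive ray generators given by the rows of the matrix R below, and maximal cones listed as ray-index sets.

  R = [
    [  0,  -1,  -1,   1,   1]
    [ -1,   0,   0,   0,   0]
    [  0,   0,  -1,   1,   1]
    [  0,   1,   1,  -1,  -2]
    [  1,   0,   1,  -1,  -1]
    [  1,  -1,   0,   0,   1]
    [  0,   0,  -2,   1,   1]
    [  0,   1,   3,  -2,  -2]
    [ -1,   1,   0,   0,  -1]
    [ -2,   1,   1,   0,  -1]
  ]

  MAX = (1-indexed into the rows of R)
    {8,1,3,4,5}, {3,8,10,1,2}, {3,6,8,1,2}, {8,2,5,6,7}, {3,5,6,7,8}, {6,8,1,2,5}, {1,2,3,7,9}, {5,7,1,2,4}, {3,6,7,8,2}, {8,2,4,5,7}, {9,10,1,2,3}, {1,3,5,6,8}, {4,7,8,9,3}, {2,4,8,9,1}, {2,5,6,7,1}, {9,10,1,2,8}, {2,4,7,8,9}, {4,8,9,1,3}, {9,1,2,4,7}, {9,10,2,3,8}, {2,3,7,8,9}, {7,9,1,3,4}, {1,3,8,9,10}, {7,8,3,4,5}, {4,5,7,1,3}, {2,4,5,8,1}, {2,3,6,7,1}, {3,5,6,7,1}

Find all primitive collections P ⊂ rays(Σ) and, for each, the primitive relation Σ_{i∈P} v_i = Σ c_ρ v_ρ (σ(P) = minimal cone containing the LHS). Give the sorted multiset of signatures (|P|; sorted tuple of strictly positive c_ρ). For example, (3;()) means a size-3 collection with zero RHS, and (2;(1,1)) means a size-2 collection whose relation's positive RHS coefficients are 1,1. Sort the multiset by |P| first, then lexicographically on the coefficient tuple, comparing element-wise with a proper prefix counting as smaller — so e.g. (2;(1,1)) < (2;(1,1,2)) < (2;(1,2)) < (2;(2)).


Δ(Σ) — 10 vertices, 11 min non-faces:

  • {6,9}:  v_{6} + v_{9} = 0  ⟹  sig = (2;())
  • {4,6}:  v_{4} + v_{6} = v_{5}  ⟹  sig = (2;(1))
  • {5,9}:  v_{5} + v_{9} = v_{4}  ⟹  sig = (2;(1))
  • {5,10}:  v_{5} + v_{10} = v_{1} + v_{8} + v_{9}  ⟹  sig = (2;(1,1,1))
  • {7,10}:  v_{7} + v_{10} = v_{2} + v_{3} + v_{9}  ⟹  sig = (2;(1,1,1))
  • {6,10}:  v_{6} + v_{10} = v_{1} + v_{2} + v_{3} + v_{8}  ⟹  sig = (2;(1,1,1,1))
  • {4,10}:  v_{4} + v_{10} = v_{1} + v_{8} + 2·v_{9}  ⟹  sig = (2;(1,1,2))
  • {1,7,8}:  v_{1} + v_{7} + v_{8} = 0  ⟹  sig = (3;())
  • {2,3,5}:  v_{2} + v_{3} + v_{5} = 0  ⟹  sig = (3;())
  • {2,3,4}:  v_{2} + v_{3} + v_{4} = v_{9}  ⟹  sig = (3;(1))
  • {1,2,3,8,9}:  v_{1} + v_{2} + v_{3} + v_{8} + v_{9} = v_{10}  ⟹  sig = (5;(1))

Sorted signature multiset PRS(X):
{ (2;()),  (2;(1)) ×2,  (2;(1,1,1)) ×2,  (2;(1,1,1,1)),  (2;(1,1,2)),  (3;()) ×2,  (3;(1)),  (5;(1)) }


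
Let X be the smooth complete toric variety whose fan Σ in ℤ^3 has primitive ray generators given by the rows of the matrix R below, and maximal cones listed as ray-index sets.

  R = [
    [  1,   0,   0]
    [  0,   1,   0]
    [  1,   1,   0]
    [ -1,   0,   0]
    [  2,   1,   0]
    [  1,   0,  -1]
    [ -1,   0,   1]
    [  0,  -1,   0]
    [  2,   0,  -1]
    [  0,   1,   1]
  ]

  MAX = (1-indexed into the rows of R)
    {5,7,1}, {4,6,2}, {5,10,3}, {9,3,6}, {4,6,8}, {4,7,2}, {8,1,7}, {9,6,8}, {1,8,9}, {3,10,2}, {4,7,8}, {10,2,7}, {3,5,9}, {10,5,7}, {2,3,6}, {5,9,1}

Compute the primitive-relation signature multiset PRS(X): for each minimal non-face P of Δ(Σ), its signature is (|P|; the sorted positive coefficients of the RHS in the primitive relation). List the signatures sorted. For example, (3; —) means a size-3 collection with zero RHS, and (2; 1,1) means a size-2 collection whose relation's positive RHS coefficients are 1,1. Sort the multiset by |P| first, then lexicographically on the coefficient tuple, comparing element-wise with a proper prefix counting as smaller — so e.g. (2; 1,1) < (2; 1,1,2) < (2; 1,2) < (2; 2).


Minimal non-faces — 21 found among 10 rays, 16 max cones:

  P = {1,4}:  v_{1} + v_{4} = 0 ; sig = (2; —)
  P = {2,8}:  v_{2} + v_{8} = 0 ; sig = (2; —)
  P = {6,7}:  v_{6} + v_{7} = 0 ; sig = (2; —)
  P = {1,2}:  v_{1} + v_{2} = v_{3} ; sig = (2; 1)
  P = {1,3}:  v_{1} + v_{3} = v_{5} ; sig = (2; 1)
  P = {1,6}:  v_{1} + v_{6} = v_{9} ; sig = (2; 1)
  P = {3,4}:  v_{3} + v_{4} = v_{2} ; sig = (2; 1)
  P = {3,7}:  v_{3} + v_{7} = v_{10} ; sig = (2; 1)
  P = {3,8}:  v_{3} + v_{8} = v_{1} ; sig = (2; 1)
  P = {4,5}:  v_{4} + v_{5} = v_{3} ; sig = (2; 1)
  P = {4,9}:  v_{4} + v_{9} = v_{6} ; sig = (2; 1)
  P = {6,10}:  v_{6} + v_{10} = v_{3} ; sig = (2; 1)
  P = {7,9}:  v_{7} + v_{9} = v_{1} ; sig = (2; 1)
  P = {9,10}:  v_{9} + v_{10} = v_{5} ; sig = (2; 1)
  P = {1,10}:  v_{1} + v_{10} = v_{5} + v_{7} ; sig = (2; 1,1)
  P = {2,9}:  v_{2} + v_{9} = v_{3} + v_{6} ; sig = (2; 1,1)
  P = {4,10}:  v_{4} + v_{10} = v_{2} + v_{7} ; sig = (2; 1,1)
  P = {5,6}:  v_{5} + v_{6} = v_{3} + v_{9} ; sig = (2; 1,1)
  P = {8,10}:  v_{8} + v_{10} = v_{1} + v_{7} ; sig = (2; 1,1)
  P = {2,5}:  v_{2} + v_{5} = 2·v_{3} ; sig = (2; 2)
  P = {5,8}:  v_{5} + v_{8} = 2·v_{1} ; sig = (2; 2)

Hence PRS(X_Σ) =
    (2; —)
    (2; —)
    (2; —)
    (2; 1)
    (2; 1)
    (2; 1)
    (2; 1)
    (2; 1)
    (2; 1)
    (2; 1)
    (2; 1)
    (2; 1)
    (2; 1)
    (2; 1)
    (2; 1,1)
    (2; 1,1)
    (2; 1,1)
    (2; 1,1)
    (2; 1,1)
    (2; 2)
    (2; 2)


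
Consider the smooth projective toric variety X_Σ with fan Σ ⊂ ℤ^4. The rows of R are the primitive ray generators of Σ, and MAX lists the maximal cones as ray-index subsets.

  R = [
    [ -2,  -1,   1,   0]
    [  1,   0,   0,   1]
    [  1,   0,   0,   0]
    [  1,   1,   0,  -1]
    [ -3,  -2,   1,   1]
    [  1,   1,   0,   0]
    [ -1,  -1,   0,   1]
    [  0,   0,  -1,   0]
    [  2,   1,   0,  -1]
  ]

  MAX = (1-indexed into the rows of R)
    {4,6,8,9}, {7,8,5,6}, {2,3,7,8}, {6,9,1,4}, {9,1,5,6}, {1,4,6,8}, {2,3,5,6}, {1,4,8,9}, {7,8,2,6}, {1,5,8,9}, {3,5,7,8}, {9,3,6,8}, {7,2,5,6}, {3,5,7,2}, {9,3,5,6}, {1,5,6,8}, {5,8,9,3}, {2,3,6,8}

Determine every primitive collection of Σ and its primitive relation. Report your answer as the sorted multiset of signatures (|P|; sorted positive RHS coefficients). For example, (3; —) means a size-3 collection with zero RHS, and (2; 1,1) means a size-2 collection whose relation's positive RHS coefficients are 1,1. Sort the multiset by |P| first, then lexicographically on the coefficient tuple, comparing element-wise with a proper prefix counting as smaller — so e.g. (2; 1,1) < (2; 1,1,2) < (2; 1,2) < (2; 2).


|primitive collections| = 14. Relations:

  {4,7}:  v_{4} + v_{7} = 0 ; sig = (2; —)
  {1,7}:  v_{1} + v_{7} = v_{5} ; sig = (2; 1)
  {3,4}:  v_{3} + v_{4} = v_{9} ; sig = (2; 1)
  {4,5}:  v_{4} + v_{5} = v_{1} ; sig = (2; 1)
  {7,9}:  v_{7} + v_{9} = v_{3} ; sig = (2; 1)
  {1,3}:  v_{1} + v_{3} = v_{5} + v_{9} ; sig = (2; 1,1)
  {2,4}:  v_{2} + v_{4} = v_{3} + v_{6} ; sig = (2; 1,1)
  {1,2}:  v_{1} + v_{2} = v_{3} + v_{5} + v_{6} ; sig = (2; 1,1,1)
  {2,9}:  v_{2} + v_{9} = 2·v_{3} + v_{6} ; sig = (2; 1,2)
  {3,6,7}:  v_{3} + v_{6} + v_{7} = v_{2} ; sig = (3; 1)
  {2,5,8}:  v_{2} + v_{5} + v_{8} = 2·v_{7} ; sig = (3; 2)
  {5,6,8,9}:  v_{5} + v_{6} + v_{8} + v_{9} = 0 ; sig = (4; —)
  {1,6,8,9}:  v_{1} + v_{6} + v_{8} + v_{9} = v_{4} ; sig = (4; 1)
  {3,5,6,8}:  v_{3} + v_{5} + v_{6} + v_{8} = v_{7} ; sig = (4; 1)

Signatures (|P|; sorted positive RHS coefficients), sorted:
{ (2; —),  (2; 1) ×4,  (2; 1,1) ×2,  (2; 1,1,1),  (2; 1,2),  (3; 1),  (3; 2),  (4; —),  (4; 1) ×2 }


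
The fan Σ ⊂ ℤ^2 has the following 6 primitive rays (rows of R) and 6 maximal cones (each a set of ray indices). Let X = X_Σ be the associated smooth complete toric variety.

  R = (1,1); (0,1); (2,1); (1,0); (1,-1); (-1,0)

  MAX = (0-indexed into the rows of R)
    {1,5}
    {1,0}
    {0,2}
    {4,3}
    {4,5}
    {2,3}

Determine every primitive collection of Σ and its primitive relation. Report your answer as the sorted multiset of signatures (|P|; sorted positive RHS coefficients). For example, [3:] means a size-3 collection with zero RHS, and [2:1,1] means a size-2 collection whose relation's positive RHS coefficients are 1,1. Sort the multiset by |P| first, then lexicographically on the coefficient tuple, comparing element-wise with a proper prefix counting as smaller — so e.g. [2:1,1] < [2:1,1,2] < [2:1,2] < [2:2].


The 9 primitive collections of Σ (r=6, n=2):

  {3,5}:  v_{3} + v_{5} = 0  ⟹  sig = [2:]
  {0,3}:  v_{0} + v_{3} = v_{2}  ⟹  sig = [2:1]
  {0,5}:  v_{0} + v_{5} = v_{1}  ⟹  sig = [2:1]
  {1,3}:  v_{1} + v_{3} = v_{0}  ⟹  sig = [2:1]
  {1,4}:  v_{1} + v_{4} = v_{3}  ⟹  sig = [2:1]
  {2,5}:  v_{2} + v_{5} = v_{0}  ⟹  sig = [2:1]
  {0,4}:  v_{0} + v_{4} = 2·v_{3}  ⟹  sig = [2:2]
  {1,2}:  v_{1} + v_{2} = 2·v_{0}  ⟹  sig = [2:2]
  {2,4}:  v_{2} + v_{4} = 3·v_{3}  ⟹  sig = [2:3]

so the primitive-relation signature multiset is
    |P|=2: 9 collections, coeffs (), (1), (1), (1), (1), (1), (2), (2), (3)


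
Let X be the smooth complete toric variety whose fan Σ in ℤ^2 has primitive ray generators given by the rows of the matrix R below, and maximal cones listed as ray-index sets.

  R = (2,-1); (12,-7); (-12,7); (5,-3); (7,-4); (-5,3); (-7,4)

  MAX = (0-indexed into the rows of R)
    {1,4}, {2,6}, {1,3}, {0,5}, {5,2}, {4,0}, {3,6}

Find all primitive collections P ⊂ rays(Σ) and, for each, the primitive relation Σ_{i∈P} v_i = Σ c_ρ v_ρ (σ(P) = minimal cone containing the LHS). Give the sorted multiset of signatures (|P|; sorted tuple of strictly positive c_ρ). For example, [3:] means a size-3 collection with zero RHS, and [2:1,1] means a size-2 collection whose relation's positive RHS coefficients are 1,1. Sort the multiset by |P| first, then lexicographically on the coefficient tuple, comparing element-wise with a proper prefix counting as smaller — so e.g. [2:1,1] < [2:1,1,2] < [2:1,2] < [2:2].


14 collections generate NE(X_Σ); each relation:

  • {1,2}:  v_{1} + v_{2} = 0  →  sig = [2:]
  • {3,5}:  v_{3} + v_{5} = 0  →  sig = [2:]
  • {4,6}:  v_{4} + v_{6} = 0  →  sig = [2:]
  • {0,3}:  v_{0} + v_{3} = v_{4}  →  sig = [2:1]
  • {0,6}:  v_{0} + v_{6} = v_{5}  →  sig = [2:1]
  • {1,5}:  v_{1} + v_{5} = v_{4}  →  sig = [2:1]
  • {1,6}:  v_{1} + v_{6} = v_{3}  →  sig = [2:1]
  • {2,3}:  v_{2} + v_{3} = v_{6}  →  sig = [2:1]
  • {2,4}:  v_{2} + v_{4} = v_{5}  →  sig = [2:1]
  • {3,4}:  v_{3} + v_{4} = v_{1}  →  sig = [2:1]
  • {4,5}:  v_{4} + v_{5} = v_{0}  →  sig = [2:1]
  • {5,6}:  v_{5} + v_{6} = v_{2}  →  sig = [2:1]
  • {0,1}:  v_{0} + v_{1} = 2·v_{4}  →  sig = [2:2]
  • {0,2}:  v_{0} + v_{2} = 2·v_{5}  →  sig = [2:2]

Sorted signature multiset PRS(X):
    [2:]
    [2:]
    [2:]
    [2:1]
    [2:1]
    [2:1]
    [2:1]
    [2:1]
    [2:1]
    [2:1]
    [2:1]
    [2:1]
    [2:2]
    [2:2]


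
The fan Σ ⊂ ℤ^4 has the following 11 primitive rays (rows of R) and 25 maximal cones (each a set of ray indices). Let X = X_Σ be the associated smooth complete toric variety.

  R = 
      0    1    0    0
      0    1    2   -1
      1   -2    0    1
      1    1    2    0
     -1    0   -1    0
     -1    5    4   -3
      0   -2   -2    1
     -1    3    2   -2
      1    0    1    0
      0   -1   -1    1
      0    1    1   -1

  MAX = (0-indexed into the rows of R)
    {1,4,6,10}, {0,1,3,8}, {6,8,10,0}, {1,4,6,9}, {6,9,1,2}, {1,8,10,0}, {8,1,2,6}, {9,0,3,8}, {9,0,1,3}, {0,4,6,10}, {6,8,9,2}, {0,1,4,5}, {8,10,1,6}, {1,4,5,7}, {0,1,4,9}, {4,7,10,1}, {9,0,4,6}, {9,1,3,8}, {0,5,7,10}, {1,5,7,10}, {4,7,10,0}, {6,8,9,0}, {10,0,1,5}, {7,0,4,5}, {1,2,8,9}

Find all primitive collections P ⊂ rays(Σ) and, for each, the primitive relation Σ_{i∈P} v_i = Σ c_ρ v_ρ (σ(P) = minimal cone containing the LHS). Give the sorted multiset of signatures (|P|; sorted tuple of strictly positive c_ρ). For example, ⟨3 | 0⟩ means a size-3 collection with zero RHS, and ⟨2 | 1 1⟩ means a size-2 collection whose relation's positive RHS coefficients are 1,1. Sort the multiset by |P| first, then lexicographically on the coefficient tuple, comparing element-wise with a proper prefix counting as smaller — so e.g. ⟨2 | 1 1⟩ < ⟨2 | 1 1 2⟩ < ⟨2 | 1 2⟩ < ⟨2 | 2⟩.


25 collections generate NE(X_Σ); each relation:

  {4,8}:  v_{4} + v_{8} = 0  ⇒ sig = ⟨2 | 0⟩
  {9,10}:  v_{9} + v_{10} = 0  ⇒ sig = ⟨2 | 0⟩
  {2,7}:  v_{2} + v_{7} = v_{1}  ⇒ sig = ⟨2 | 1⟩
  {5,6}:  v_{5} + v_{6} = v_{7}  ⇒ sig = ⟨2 | 1⟩
  {0,2}:  v_{0} + v_{2} = v_{8} + v_{9}  ⇒ sig = ⟨2 | 1 1⟩
  {3,6}:  v_{3} + v_{6} = v_{8} + v_{9}  ⇒ sig = ⟨2 | 1 1⟩
  {6,7}:  v_{6} + v_{7} = v_{4} + v_{10}  ⇒ sig = ⟨2 | 1 1⟩
  {2,4}:  v_{2} + v_{4} = v_{1} + v_{6} + v_{9}  ⇒ sig = ⟨2 | 1 1 1⟩
  {2,10}:  v_{2} + v_{10} = v_{1} + v_{6} + v_{8}  ⇒ sig = ⟨2 | 1 1 1⟩
  {3,4}:  v_{3} + v_{4} = v_{0} + v_{1} + v_{9}  ⇒ sig = ⟨2 | 1 1 1⟩
  {3,10}:  v_{3} + v_{10} = v_{0} + v_{1} + v_{8}  ⇒ sig = ⟨2 | 1 1 1⟩
  {7,8}:  v_{7} + v_{8} = v_{0} + v_{1} + v_{10}  ⇒ sig = ⟨2 | 1 1 1⟩
  {7,9}:  v_{7} + v_{9} = v_{0} + v_{1} + v_{4}  ⇒ sig = ⟨2 | 1 1 1⟩
  {2,5}:  v_{2} + v_{5} = v_{0} + 2·v_{1}  ⇒ sig = ⟨2 | 1 2⟩
  {2,3}:  v_{2} + v_{3} = v_{1} + 2·v_{8} + 2·v_{9}  ⇒ sig = ⟨2 | 1 2 2⟩
  {5,8}:  v_{5} + v_{8} = 2·v_{0} + 2·v_{1} + v_{10}  ⇒ sig = ⟨2 | 1 2 2⟩
  {5,9}:  v_{5} + v_{9} = 2·v_{0} + 2·v_{1} + v_{4}  ⇒ sig = ⟨2 | 1 2 2⟩
  {3,7}:  v_{3} + v_{7} = 2·v_{0} + 2·v_{1}  ⇒ sig = ⟨2 | 2 2⟩
  {3,5}:  v_{3} + v_{5} = 3·v_{0} + 3·v_{1}  ⇒ sig = ⟨2 | 3 3⟩
  {0,1,6}:  v_{0} + v_{1} + v_{6} = 0  ⇒ sig = ⟨3 | 0⟩
  {0,1,7}:  v_{0} + v_{1} + v_{7} = v_{5}  ⇒ sig = ⟨3 | 1⟩
  {4,5,10}:  v_{4} + v_{5} + v_{10} = 2·v_{7}  ⇒ sig = ⟨3 | 2⟩
  {0,1,4,10}:  v_{0} + v_{1} + v_{4} + v_{10} = v_{7}  ⇒ sig = ⟨4 | 1⟩
  {0,1,8,9}:  v_{0} + v_{1} + v_{8} + v_{9} = v_{3}  ⇒ sig = ⟨4 | 1⟩
  {1,6,8,9}:  v_{1} + v_{6} + v_{8} + v_{9} = v_{2}  ⇒ sig = ⟨4 | 1⟩

Hence PRS(X_Σ) =
    |P|=2: 19 collections, coeffs (), (), (1), (1), (1,1), (1,1), (1,1), (1,1,1), (1,1,1), (1,1,1), (1,1,1), (1,1,1), (1,1,1), (1,2), (1,2,2), (1,2,2), (1,2,2), (2,2), (3,3)
    |P|=3: 3 collections, coeffs (), (1), (2)
    |P|=4: 3 collections, coeffs (1), (1), (1)


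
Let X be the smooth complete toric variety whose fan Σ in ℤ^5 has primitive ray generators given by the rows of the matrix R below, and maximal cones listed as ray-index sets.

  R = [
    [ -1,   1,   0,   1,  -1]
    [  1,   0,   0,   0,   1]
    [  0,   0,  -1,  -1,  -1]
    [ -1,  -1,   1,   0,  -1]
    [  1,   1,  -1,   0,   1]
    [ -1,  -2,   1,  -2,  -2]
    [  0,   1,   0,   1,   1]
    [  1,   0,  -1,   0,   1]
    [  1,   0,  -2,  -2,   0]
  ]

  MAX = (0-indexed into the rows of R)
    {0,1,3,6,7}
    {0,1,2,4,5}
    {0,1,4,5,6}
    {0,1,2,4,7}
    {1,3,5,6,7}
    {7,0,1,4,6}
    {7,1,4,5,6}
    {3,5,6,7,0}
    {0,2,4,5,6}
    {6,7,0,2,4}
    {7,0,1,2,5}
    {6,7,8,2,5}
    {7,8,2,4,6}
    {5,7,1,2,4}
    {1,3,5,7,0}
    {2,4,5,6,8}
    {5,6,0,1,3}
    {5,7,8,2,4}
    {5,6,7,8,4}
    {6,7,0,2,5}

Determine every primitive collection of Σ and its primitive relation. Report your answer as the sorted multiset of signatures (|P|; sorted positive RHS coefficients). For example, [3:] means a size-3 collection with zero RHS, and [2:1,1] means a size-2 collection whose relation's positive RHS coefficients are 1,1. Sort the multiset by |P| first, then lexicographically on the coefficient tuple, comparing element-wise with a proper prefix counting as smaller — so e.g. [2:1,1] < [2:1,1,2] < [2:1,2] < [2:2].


Δ(Σ) — 9 vertices, 9 min non-faces:

  • {3,4}:  v_{3} + v_{4} = 0  ⇒ sig = [2:]
  • {2,3}:  v_{2} + v_{3} = v_{0} + v_{5} + v_{7}  ⇒ sig = [2:1,1,1]
  • {3,8}:  v_{3} + v_{8} = v_{2} + v_{5} + v_{6} + v_{7}  ⇒ sig = [2:1,1,1,1]
  • {1,8}:  v_{1} + v_{8} = 2·v_{4} + v_{5} + v_{7}  ⇒ sig = [2:1,1,2]
  • {0,8}:  v_{0} + v_{8} = 2·v_{2} + v_{6}  ⇒ sig = [2:1,2]
  • {1,2,6}:  v_{1} + v_{2} + v_{6} = v_{4}  ⇒ sig = [3:1]
  • {0,4,5,7}:  v_{0} + v_{4} + v_{5} + v_{7} = v_{2}  ⇒ sig = [4:1]
  • {0,1,5,6,7}:  v_{0} + v_{1} + v_{5} + v_{6} + v_{7} = 0  ⇒ sig = [5:]
  • {2,4,5,6,7}:  v_{2} + v_{4} + v_{5} + v_{6} + v_{7} = v_{8}  ⇒ sig = [5:1]

Hence PRS(X_Σ) =
[[2:], [2:1,1,1], [2:1,1,1,1], [2:1,1,2], [2:1,2], [3:1], [4:1], [5:], [5:1]]


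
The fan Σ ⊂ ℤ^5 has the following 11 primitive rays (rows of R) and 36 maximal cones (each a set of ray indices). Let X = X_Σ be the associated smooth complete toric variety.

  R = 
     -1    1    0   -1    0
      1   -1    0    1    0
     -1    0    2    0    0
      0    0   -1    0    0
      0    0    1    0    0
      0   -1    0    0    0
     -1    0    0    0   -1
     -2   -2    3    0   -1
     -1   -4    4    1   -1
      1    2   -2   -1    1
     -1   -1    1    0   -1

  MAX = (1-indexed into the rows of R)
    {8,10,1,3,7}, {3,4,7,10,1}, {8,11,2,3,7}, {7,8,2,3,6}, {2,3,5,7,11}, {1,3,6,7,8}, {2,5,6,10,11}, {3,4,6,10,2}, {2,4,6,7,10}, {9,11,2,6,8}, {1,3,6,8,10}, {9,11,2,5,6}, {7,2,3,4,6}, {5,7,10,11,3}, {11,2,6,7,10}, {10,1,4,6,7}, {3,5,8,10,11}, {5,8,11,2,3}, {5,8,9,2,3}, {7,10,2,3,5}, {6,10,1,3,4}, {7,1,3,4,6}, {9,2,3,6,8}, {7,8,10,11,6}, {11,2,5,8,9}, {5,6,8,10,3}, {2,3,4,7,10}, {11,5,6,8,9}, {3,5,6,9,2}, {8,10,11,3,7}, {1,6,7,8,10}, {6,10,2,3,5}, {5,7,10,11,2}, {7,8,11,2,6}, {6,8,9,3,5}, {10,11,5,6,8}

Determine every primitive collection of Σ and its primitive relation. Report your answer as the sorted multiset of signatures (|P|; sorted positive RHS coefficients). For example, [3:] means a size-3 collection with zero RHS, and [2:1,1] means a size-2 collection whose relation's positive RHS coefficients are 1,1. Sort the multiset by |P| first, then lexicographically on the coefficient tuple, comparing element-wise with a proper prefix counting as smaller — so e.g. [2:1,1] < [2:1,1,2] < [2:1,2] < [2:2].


Σ has 18 primitive collections:

  • {1,2}:  v_{1} + v_{2} = 0 — sig = [2:]
  • {4,5}:  v_{4} + v_{5} = 0 — sig = [2:]
  • {4,11}:  v_{4} + v_{11} = v_{6} + v_{7} — sig = [2:1,1]
  • {1,5}:  v_{1} + v_{5} = v_{3} + v_{10} + v_{11} — sig = [2:1,1,1]
  • {1,9}:  v_{1} + v_{9} = v_{5} + v_{6} + v_{8} — sig = [2:1,1,1]
  • {1,11}:  v_{1} + v_{11} = v_{7} + v_{8} + v_{10} — sig = [2:1,1,1]
  • {4,9}:  v_{4} + v_{9} = v_{2} + v_{6} + v_{8} — sig = [2:1,1,1]
  • {7,9}:  v_{7} + v_{9} = v_{2} + v_{8} + v_{11} — sig = [2:1,1,1]
  • {4,8}:  v_{4} + v_{8} = v_{3} + 2·v_{6} + v_{7} — sig = [2:1,1,2]
  • {9,10}:  v_{9} + v_{10} = 2·v_{5} + 2·v_{6} — sig = [2:2,2]
  • {3,6,11}:  v_{3} + v_{6} + v_{11} = v_{8} — sig = [3:1]
  • {5,6,7}:  v_{5} + v_{6} + v_{7} = v_{11} — sig = [3:1]
  • {2,8,10}:  v_{2} + v_{8} + v_{10} = v_{5} + v_{6} — sig = [3:1,1]
  • {3,9,11}:  v_{3} + v_{9} + v_{11} = v_{2} + v_{5} + 2·v_{8} — sig = [3:1,1,2]
  • {5,7,8}:  v_{5} + v_{7} + v_{8} = v_{3} + 2·v_{11} — sig = [3:1,2]
  • {2,3,10,11}:  v_{2} + v_{3} + v_{10} + v_{11} = v_{5} — sig = [4:1]
  • {2,5,6,8}:  v_{2} + v_{5} + v_{6} + v_{8} = v_{9} — sig = [4:1]
  • {3,6,7,10}:  v_{3} + v_{6} + v_{7} + v_{10} = v_{1} — sig = [4:1]

so the primitive-relation signature multiset is
{ [2:] ×2,  [2:1,1],  [2:1,1,1] ×5,  [2:1,1,2],  [2:2,2],  [3:1] ×2,  [3:1,1],  [3:1,1,2],  [3:1,2],  [4:1] ×3 }


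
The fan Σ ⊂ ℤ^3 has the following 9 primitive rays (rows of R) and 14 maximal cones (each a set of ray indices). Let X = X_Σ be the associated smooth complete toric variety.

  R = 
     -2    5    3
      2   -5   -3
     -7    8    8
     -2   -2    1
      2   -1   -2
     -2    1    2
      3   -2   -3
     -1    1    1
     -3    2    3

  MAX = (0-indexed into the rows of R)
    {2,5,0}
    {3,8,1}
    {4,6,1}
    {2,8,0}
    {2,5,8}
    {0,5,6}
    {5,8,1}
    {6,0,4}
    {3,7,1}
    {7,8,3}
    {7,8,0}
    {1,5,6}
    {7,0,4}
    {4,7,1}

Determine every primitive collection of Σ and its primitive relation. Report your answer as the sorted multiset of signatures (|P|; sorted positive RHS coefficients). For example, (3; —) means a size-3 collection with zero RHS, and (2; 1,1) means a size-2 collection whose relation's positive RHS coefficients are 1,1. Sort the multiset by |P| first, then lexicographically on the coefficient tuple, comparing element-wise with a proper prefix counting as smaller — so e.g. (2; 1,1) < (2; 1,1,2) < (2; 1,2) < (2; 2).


|primitive collections| = 17. Relations:

  P={0,1}:  v_{0} + v_{1} = 0  →  sig = (2; —)
  P={4,5}:  v_{4} + v_{5} = 0  →  sig = (2; —)
  P={6,8}:  v_{6} + v_{8} = 0  →  sig = (2; —)
  P={4,8}:  v_{4} + v_{8} = v_{7}  →  sig = (2; 1)
  P={5,7}:  v_{5} + v_{7} = v_{8}  →  sig = (2; 1)
  P={6,7}:  v_{6} + v_{7} = v_{4}  →  sig = (2; 1)
  P={0,3}:  v_{0} + v_{3} = v_{7} + v_{8}  →  sig = (2; 1,1)
  P={1,2}:  v_{1} + v_{2} = v_{5} + v_{8}  →  sig = (2; 1,1)
  P={2,4}:  v_{2} + v_{4} = v_{0} + v_{8}  →  sig = (2; 1,1)
  P={2,6}:  v_{2} + v_{6} = v_{0} + v_{5}  →  sig = (2; 1,1)
  P={3,6}:  v_{3} + v_{6} = v_{1} + v_{7}  →  sig = (2; 1,1)
  P={2,7}:  v_{2} + v_{7} = v_{0} + 2·v_{8}  →  sig = (2; 1,2)
  P={3,4}:  v_{3} + v_{4} = v_{1} + 2·v_{7}  →  sig = (2; 1,2)
  P={3,5}:  v_{3} + v_{5} = v_{1} + 2·v_{8}  →  sig = (2; 1,2)
  P={2,3}:  v_{2} + v_{3} = 3·v_{8}  →  sig = (2; 3)
  P={0,5,8}:  v_{0} + v_{5} + v_{8} = v_{2}  →  sig = (3; 1)
  P={1,7,8}:  v_{1} + v_{7} + v_{8} = v_{3}  →  sig = (3; 1)

so the primitive-relation signature multiset is
    |P|=2: 15 collections, coeffs (), (), (), (1), (1), (1), (1,1), (1,1), (1,1), (1,1), (1,1), (1,2), (1,2), (1,2), (3)
    |P|=3: 2 collections, coeffs (1), (1)


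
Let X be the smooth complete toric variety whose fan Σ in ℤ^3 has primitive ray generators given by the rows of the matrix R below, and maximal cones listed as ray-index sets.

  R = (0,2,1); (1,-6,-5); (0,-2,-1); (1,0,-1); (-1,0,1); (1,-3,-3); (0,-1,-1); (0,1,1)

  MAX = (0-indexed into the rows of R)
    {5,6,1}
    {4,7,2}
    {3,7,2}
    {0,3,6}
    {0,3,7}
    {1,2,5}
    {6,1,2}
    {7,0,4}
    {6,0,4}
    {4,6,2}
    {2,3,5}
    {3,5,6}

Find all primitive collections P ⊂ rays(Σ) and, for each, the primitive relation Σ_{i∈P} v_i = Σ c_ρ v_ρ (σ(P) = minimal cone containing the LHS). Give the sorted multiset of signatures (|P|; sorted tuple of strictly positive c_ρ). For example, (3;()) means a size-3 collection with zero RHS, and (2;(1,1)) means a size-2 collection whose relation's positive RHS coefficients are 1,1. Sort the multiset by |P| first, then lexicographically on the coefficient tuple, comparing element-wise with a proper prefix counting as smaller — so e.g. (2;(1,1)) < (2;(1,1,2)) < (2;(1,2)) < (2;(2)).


The 12 primitive collections of Σ (r=8, n=3):

  {0,2}:  v_{0} + v_{2} = 0 ; sig = (2;())
  {3,4}:  v_{3} + v_{4} = 0 ; sig = (2;())
  {6,7}:  v_{6} + v_{7} = 0 ; sig = (2;())
  {0,1}:  v_{0} + v_{1} = v_{5} + v_{6} ; sig = (2;(1,1))
  {0,5}:  v_{0} + v_{5} = v_{3} + v_{6} ; sig = (2;(1,1))
  {1,7}:  v_{1} + v_{7} = v_{2} + v_{5} ; sig = (2;(1,1))
  {4,5}:  v_{4} + v_{5} = v_{2} + v_{6} ; sig = (2;(1,1))
  {5,7}:  v_{5} + v_{7} = v_{2} + v_{3} ; sig = (2;(1,1))
  {1,3}:  v_{1} + v_{3} = 2·v_{5} ; sig = (2;(2))
  {1,4}:  v_{1} + v_{4} = 2·v_{2} + 2·v_{6} ; sig = (2;(2,2))
  {2,3,6}:  v_{2} + v_{3} + v_{6} = v_{5} ; sig = (3;(1))
  {2,5,6}:  v_{2} + v_{5} + v_{6} = v_{1} ; sig = (3;(1))

Hence PRS(X_Σ) =
    (2;())
    (2;())
    (2;())
    (2;(1,1))
    (2;(1,1))
    (2;(1,1))
    (2;(1,1))
    (2;(1,1))
    (2;(2))
    (2;(2,2))
    (3;(1))
    (3;(1))


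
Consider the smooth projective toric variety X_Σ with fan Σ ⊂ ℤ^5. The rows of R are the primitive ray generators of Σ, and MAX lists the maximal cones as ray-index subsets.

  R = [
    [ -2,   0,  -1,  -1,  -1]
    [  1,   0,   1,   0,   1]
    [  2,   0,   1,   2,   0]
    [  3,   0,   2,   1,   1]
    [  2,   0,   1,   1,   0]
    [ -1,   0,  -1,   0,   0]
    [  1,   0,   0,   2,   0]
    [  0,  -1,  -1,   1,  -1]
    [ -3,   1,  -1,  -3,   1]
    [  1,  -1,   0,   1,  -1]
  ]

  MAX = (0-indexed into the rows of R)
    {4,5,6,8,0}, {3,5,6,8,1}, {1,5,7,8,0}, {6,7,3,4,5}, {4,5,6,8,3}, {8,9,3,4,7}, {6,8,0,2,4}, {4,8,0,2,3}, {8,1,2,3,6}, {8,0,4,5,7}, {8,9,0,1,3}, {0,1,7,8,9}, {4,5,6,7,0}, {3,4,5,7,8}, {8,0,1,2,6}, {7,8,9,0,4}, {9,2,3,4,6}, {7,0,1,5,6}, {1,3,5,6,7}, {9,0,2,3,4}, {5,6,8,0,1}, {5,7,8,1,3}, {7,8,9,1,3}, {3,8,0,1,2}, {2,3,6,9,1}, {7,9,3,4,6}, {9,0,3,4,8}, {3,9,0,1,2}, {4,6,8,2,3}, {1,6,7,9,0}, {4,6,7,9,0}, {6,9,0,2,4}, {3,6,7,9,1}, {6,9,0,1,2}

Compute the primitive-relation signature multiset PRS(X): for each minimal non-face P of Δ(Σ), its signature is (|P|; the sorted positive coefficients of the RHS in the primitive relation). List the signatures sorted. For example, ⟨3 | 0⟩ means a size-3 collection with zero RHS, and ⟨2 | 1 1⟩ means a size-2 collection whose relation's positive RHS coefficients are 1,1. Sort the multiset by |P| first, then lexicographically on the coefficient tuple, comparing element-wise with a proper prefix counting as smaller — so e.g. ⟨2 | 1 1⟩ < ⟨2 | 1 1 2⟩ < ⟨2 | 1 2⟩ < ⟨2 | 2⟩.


10 minimal non-faces of Δ(Σ) (on 10 rays):

  P = {1,4}:  v_{1} + v_{4} = v_{3} — sig = ⟨2 | 1⟩
  P = {2,5}:  v_{2} + v_{5} = v_{6} — sig = ⟨2 | 1⟩
  P = {5,9}:  v_{5} + v_{9} = v_{7} — sig = ⟨2 | 1⟩
  P = {2,7}:  v_{2} + v_{7} = v_{6} + v_{9} — sig = ⟨2 | 1 1⟩
  P = {0,3,5}:  v_{0} + v_{3} + v_{5} = 0 — sig = ⟨3 | 0⟩
  P = {2,8,9}:  v_{2} + v_{8} + v_{9} = 0 — sig = ⟨3 | 0⟩
  P = {0,3,6}:  v_{0} + v_{3} + v_{6} = v_{2} — sig = ⟨3 | 1⟩
  P = {0,3,7}:  v_{0} + v_{3} + v_{7} = v_{9} — sig = ⟨3 | 1⟩
  P = {6,8,9}:  v_{6} + v_{8} + v_{9} = v_{5} — sig = ⟨3 | 1⟩
  P = {6,7,8}:  v_{6} + v_{7} + v_{8} = 2·v_{5} — sig = ⟨3 | 2⟩

Hence PRS(X_Σ) =
{ ⟨2 | 1⟩ ×3,  ⟨2 | 1 1⟩,  ⟨3 | 0⟩ ×2,  ⟨3 | 1⟩ ×3,  ⟨3 | 2⟩ }


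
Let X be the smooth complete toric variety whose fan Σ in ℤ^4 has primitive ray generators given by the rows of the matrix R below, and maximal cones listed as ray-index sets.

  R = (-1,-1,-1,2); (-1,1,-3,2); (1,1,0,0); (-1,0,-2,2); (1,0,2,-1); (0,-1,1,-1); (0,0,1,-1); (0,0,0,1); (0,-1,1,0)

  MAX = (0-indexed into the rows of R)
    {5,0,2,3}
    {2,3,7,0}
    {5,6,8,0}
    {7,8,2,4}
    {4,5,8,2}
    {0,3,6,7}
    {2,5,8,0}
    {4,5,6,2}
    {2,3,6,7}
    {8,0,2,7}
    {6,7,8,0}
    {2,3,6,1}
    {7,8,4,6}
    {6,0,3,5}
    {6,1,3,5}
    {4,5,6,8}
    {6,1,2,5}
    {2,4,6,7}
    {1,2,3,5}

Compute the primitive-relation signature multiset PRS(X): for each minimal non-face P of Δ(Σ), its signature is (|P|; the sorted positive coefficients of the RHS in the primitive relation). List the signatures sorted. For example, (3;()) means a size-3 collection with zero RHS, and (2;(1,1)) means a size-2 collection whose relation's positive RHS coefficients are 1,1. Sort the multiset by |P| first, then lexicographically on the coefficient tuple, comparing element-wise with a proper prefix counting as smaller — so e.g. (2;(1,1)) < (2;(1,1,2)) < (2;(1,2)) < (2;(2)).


Primitive collections (11):

  • {1,8}:  v_{1} + v_{8} = v_{3}  ⟹  sig = (2;(1))
  • {3,4}:  v_{3} + v_{4} = v_{7}  ⟹  sig = (2;(1))
  • {3,8}:  v_{3} + v_{8} = v_{0}  ⟹  sig = (2;(1))
  • {5,7}:  v_{5} + v_{7} = v_{8}  ⟹  sig = (2;(1))
  • {0,4}:  v_{0} + v_{4} = v_{7} + v_{8}  ⟹  sig = (2;(1,1))
  • {1,4}:  v_{1} + v_{4} = v_{2} + v_{3} + v_{6}  ⟹  sig = (2;(1,1,1))
  • {1,7}:  v_{1} + v_{7} = v_{2} + 2·v_{3} + v_{6}  ⟹  sig = (2;(1,1,2))
  • {0,1}:  v_{0} + v_{1} = 2·v_{3}  ⟹  sig = (2;(2))
  • {0,2,6}:  v_{0} + v_{2} + v_{6} = v_{7}  ⟹  sig = (3;(1))
  • {2,6,8}:  v_{2} + v_{6} + v_{8} = v_{4}  ⟹  sig = (3;(1))
  • {2,3,5,6}:  v_{2} + v_{3} + v_{5} + v_{6} = 0  ⟹  sig = (4;())

Hence PRS(X_Σ) =
{ (2;(1)) ×4,  (2;(1,1)),  (2;(1,1,1)),  (2;(1,1,2)),  (2;(2)),  (3;(1)) ×2,  (4;()) }


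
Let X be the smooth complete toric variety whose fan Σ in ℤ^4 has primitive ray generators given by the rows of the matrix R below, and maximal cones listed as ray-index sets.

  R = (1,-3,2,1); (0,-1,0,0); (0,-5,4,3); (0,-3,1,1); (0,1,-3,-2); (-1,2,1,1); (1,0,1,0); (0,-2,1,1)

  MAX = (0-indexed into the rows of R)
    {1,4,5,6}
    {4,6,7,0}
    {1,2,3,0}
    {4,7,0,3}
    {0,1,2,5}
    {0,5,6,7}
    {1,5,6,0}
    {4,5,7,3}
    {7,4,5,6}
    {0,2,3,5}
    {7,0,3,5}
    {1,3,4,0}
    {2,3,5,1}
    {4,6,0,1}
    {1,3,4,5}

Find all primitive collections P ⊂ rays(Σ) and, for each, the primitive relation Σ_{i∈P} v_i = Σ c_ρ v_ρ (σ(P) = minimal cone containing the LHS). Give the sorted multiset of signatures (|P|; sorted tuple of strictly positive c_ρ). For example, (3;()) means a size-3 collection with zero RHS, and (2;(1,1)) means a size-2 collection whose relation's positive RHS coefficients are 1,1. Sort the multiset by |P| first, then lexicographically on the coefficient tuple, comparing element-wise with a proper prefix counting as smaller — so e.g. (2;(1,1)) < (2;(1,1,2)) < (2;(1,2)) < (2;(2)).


The 7 primitive collections of Σ (r=8, n=4):

  • {1,7}:  v_{1} + v_{7} = v_{3} ; sig = (2;(1))
  • {3,6}:  v_{3} + v_{6} = v_{0} ; sig = (2;(1))
  • {2,4}:  v_{2} + v_{4} = v_{1} + v_{3} ; sig = (2;(1,1))
  • {2,6}:  v_{2} + v_{6} = 2·v_{0} + v_{1} + v_{5} ; sig = (2;(1,1,2))
  • {2,7}:  v_{2} + v_{7} = v_{0} + 2·v_{3} + v_{5} ; sig = (2;(1,1,2))
  • {0,4,5}:  v_{0} + v_{4} + v_{5} = 0 ; sig = (3;())
  • {0,1,3,5}:  v_{0} + v_{1} + v_{3} + v_{5} = v_{2} ; sig = (4;(1))

Hence PRS(X_Σ) =
[(2;(1)), (2;(1)), (2;(1,1)), (2;(1,1,2)), (2;(1,1,2)), (3;()), (4;(1))]


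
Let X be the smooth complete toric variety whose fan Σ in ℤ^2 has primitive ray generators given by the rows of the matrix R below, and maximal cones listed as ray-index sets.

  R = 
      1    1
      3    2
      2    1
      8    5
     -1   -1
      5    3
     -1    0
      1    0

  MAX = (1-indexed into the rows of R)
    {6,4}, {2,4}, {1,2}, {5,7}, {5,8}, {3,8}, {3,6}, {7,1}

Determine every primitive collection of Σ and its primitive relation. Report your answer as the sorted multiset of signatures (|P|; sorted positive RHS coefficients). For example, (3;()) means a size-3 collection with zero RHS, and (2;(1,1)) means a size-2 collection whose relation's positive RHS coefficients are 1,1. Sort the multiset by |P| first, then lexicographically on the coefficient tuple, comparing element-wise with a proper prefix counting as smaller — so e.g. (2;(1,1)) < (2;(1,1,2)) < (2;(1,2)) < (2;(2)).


20 collections generate NE(X_Σ); each relation:

  P={1,5}:  v_{1} + v_{5} = 0 ; sig = (2;())
  P={7,8}:  v_{7} + v_{8} = 0 ; sig = (2;())
  P={1,3}:  v_{1} + v_{3} = v_{2} ; sig = (2;(1))
  P={1,8}:  v_{1} + v_{8} = v_{3} ; sig = (2;(1))
  P={2,3}:  v_{2} + v_{3} = v_{6} ; sig = (2;(1))
  P={2,5}:  v_{2} + v_{5} = v_{3} ; sig = (2;(1))
  P={2,6}:  v_{2} + v_{6} = v_{4} ; sig = (2;(1))
  P={3,5}:  v_{3} + v_{5} = v_{8} ; sig = (2;(1))
  P={3,7}:  v_{3} + v_{7} = v_{1} ; sig = (2;(1))
  P={4,5}:  v_{4} + v_{5} = v_{3} + v_{6} ; sig = (2;(1,1))
  P={6,7}:  v_{6} + v_{7} = v_{1} + v_{2} ; sig = (2;(1,1))
  P={4,7}:  v_{4} + v_{7} = v_{1} + 2·v_{2} ; sig = (2;(1,2))
  P={4,8}:  v_{4} + v_{8} = 2·v_{3} + v_{6} ; sig = (2;(1,2))
  P={1,6}:  v_{1} + v_{6} = 2·v_{2} ; sig = (2;(2))
  P={2,7}:  v_{2} + v_{7} = 2·v_{1} ; sig = (2;(2))
  P={2,8}:  v_{2} + v_{8} = 2·v_{3} ; sig = (2;(2))
  P={3,4}:  v_{3} + v_{4} = 2·v_{6} ; sig = (2;(2))
  P={5,6}:  v_{5} + v_{6} = 2·v_{3} ; sig = (2;(2))
  P={1,4}:  v_{1} + v_{4} = 3·v_{2} ; sig = (2;(3))
  P={6,8}:  v_{6} + v_{8} = 3·v_{3} ; sig = (2;(3))

so the primitive-relation signature multiset is
    |P|=2: 20 collections, coeffs (), (), (1), (1), (1), (1), (1), (1), (1), (1,1), (1,1), (1,2), (1,2), (2), (2), (2), (2), (2), (3), (3)


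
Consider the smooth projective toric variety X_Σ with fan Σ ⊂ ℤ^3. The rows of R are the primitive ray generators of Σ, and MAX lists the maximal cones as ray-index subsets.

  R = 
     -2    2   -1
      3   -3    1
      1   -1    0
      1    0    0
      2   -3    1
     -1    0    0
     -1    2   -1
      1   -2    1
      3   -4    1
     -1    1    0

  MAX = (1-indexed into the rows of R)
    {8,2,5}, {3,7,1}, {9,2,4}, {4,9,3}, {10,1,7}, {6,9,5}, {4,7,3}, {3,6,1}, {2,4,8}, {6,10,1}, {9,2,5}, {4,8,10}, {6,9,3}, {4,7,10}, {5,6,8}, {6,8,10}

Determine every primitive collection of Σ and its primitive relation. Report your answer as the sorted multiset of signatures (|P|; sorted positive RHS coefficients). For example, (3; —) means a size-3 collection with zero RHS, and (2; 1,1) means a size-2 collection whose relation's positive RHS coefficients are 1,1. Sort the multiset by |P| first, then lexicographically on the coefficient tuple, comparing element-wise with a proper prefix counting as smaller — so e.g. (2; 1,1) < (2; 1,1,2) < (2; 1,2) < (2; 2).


The 21 primitive collections of Σ (r=10, n=3):

  • {3,10}:  v_{3} + v_{10} = 0  ⇒ sig = (2; —)
  • {4,6}:  v_{4} + v_{6} = 0  ⇒ sig = (2; —)
  • {7,8}:  v_{7} + v_{8} = 0  ⇒ sig = (2; —)
  • {1,2}:  v_{1} + v_{2} = v_{3}  ⇒ sig = (2; 1)
  • {1,4}:  v_{1} + v_{4} = v_{7}  ⇒ sig = (2; 1)
  • {1,8}:  v_{1} + v_{8} = v_{6}  ⇒ sig = (2; 1)
  • {2,6}:  v_{2} + v_{6} = v_{5}  ⇒ sig = (2; 1)
  • {3,5}:  v_{3} + v_{5} = v_{9}  ⇒ sig = (2; 1)
  • {3,8}:  v_{3} + v_{8} = v_{5}  ⇒ sig = (2; 1)
  • {4,5}:  v_{4} + v_{5} = v_{2}  ⇒ sig = (2; 1)
  • {5,7}:  v_{5} + v_{7} = v_{3}  ⇒ sig = (2; 1)
  • {5,10}:  v_{5} + v_{10} = v_{8}  ⇒ sig = (2; 1)
  • {6,7}:  v_{6} + v_{7} = v_{1}  ⇒ sig = (2; 1)
  • {9,10}:  v_{9} + v_{10} = v_{5}  ⇒ sig = (2; 1)
  • {1,5}:  v_{1} + v_{5} = v_{3} + v_{6}  ⇒ sig = (2; 1,1)
  • {2,3}:  v_{2} + v_{3} = v_{4} + v_{9}  ⇒ sig = (2; 1,1)
  • {2,7}:  v_{2} + v_{7} = v_{3} + v_{4}  ⇒ sig = (2; 1,1)
  • {2,10}:  v_{2} + v_{10} = v_{4} + v_{8}  ⇒ sig = (2; 1,1)
  • {1,9}:  v_{1} + v_{9} = 2·v_{3} + v_{6}  ⇒ sig = (2; 1,2)
  • {7,9}:  v_{7} + v_{9} = 2·v_{3}  ⇒ sig = (2; 2)
  • {8,9}:  v_{8} + v_{9} = 2·v_{5}  ⇒ sig = (2; 2)

Hence PRS(X_Σ) =
    |P|=2: 21 collections, coeffs (), (), (), (1), (1), (1), (1), (1), (1), (1), (1), (1), (1), (1), (1,1), (1,1), (1,1), (1,1), (1,2), (2), (2)


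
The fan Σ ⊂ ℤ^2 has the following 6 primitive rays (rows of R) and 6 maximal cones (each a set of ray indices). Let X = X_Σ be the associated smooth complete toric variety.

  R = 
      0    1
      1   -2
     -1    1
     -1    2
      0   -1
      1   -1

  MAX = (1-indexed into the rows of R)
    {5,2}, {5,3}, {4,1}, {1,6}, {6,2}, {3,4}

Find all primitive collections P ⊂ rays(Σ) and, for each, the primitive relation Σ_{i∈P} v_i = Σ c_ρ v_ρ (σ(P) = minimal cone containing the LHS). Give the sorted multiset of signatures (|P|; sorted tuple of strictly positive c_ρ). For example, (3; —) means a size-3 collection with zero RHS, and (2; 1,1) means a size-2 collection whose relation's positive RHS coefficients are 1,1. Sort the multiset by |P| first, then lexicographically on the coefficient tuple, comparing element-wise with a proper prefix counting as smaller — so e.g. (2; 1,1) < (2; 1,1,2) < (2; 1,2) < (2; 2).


9 collections generate NE(X_Σ); each relation:

  {1,5}:  v_{1} + v_{5} = 0 — sig = (2; —)
  {2,4}:  v_{2} + v_{4} = 0 — sig = (2; —)
  {3,6}:  v_{3} + v_{6} = 0 — sig = (2; —)
  {1,2}:  v_{1} + v_{2} = v_{6} — sig = (2; 1)
  {1,3}:  v_{1} + v_{3} = v_{4} — sig = (2; 1)
  {2,3}:  v_{2} + v_{3} = v_{5} — sig = (2; 1)
  {4,5}:  v_{4} + v_{5} = v_{3} — sig = (2; 1)
  {4,6}:  v_{4} + v_{6} = v_{1} — sig = (2; 1)
  {5,6}:  v_{5} + v_{6} = v_{2} — sig = (2; 1)

Signatures (|P|; sorted positive RHS coefficients), sorted:
    (2; —)
    (2; —)
    (2; —)
    (2; 1)
    (2; 1)
    (2; 1)
    (2; 1)
    (2; 1)
    (2; 1)
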